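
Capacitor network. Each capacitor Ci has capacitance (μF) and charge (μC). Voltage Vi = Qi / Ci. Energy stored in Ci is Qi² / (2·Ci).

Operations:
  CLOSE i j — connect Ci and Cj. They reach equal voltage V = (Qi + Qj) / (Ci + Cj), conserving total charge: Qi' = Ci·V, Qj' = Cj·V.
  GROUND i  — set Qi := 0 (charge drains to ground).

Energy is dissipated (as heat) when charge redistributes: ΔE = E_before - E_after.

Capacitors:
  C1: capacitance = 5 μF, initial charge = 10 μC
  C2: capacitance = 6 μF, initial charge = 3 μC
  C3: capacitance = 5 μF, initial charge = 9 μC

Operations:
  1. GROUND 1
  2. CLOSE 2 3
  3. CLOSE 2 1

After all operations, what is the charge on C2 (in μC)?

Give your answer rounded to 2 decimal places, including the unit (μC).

Answer: 3.57 μC

Derivation:
Initial: C1(5μF, Q=10μC, V=2.00V), C2(6μF, Q=3μC, V=0.50V), C3(5μF, Q=9μC, V=1.80V)
Op 1: GROUND 1: Q1=0; energy lost=10.000
Op 2: CLOSE 2-3: Q_total=12.00, C_total=11.00, V=1.09; Q2=6.55, Q3=5.45; dissipated=2.305
Op 3: CLOSE 2-1: Q_total=6.55, C_total=11.00, V=0.60; Q2=3.57, Q1=2.98; dissipated=1.623
Final charges: Q1=2.98, Q2=3.57, Q3=5.45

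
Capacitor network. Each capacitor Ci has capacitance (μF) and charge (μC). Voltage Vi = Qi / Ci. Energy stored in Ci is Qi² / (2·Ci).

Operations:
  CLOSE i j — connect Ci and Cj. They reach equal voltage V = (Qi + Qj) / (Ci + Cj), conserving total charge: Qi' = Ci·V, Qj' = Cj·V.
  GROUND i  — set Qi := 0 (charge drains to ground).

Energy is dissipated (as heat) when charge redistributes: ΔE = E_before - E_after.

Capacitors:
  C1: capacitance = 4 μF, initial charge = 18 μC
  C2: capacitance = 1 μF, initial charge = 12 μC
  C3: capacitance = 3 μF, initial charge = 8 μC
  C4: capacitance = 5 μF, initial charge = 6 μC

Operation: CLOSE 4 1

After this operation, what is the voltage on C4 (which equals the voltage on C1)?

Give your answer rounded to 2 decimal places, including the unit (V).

Initial: C1(4μF, Q=18μC, V=4.50V), C2(1μF, Q=12μC, V=12.00V), C3(3μF, Q=8μC, V=2.67V), C4(5μF, Q=6μC, V=1.20V)
Op 1: CLOSE 4-1: Q_total=24.00, C_total=9.00, V=2.67; Q4=13.33, Q1=10.67; dissipated=12.100

Answer: 2.67 V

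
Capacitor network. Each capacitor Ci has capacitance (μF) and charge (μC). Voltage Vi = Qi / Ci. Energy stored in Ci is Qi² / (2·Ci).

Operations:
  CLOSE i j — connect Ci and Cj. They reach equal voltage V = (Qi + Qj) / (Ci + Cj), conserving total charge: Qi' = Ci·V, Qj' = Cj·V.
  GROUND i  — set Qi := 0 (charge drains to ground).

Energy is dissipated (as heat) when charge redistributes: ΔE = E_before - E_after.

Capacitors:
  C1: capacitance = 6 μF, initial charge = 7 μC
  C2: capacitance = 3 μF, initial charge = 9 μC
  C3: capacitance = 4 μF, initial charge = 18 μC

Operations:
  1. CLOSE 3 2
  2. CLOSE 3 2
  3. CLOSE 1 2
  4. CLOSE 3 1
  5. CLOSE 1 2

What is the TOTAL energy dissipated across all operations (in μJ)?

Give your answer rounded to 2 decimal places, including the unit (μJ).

Initial: C1(6μF, Q=7μC, V=1.17V), C2(3μF, Q=9μC, V=3.00V), C3(4μF, Q=18μC, V=4.50V)
Op 1: CLOSE 3-2: Q_total=27.00, C_total=7.00, V=3.86; Q3=15.43, Q2=11.57; dissipated=1.929
Op 2: CLOSE 3-2: Q_total=27.00, C_total=7.00, V=3.86; Q3=15.43, Q2=11.57; dissipated=0.000
Op 3: CLOSE 1-2: Q_total=18.57, C_total=9.00, V=2.06; Q1=12.38, Q2=6.19; dissipated=7.239
Op 4: CLOSE 3-1: Q_total=27.81, C_total=10.00, V=2.78; Q3=11.12, Q1=16.69; dissipated=3.861
Op 5: CLOSE 1-2: Q_total=22.88, C_total=9.00, V=2.54; Q1=15.25, Q2=7.63; dissipated=0.515
Total dissipated: 13.543 μJ

Answer: 13.54 μJ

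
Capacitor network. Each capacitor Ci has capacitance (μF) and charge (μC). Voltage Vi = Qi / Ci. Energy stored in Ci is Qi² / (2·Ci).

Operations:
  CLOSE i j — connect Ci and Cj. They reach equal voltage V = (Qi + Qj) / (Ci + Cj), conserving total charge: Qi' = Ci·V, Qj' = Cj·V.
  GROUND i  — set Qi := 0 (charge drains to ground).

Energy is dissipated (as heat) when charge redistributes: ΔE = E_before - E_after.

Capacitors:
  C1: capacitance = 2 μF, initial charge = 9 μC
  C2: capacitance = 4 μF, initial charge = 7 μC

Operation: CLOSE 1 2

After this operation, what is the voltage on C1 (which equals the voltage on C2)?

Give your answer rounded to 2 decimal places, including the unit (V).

Initial: C1(2μF, Q=9μC, V=4.50V), C2(4μF, Q=7μC, V=1.75V)
Op 1: CLOSE 1-2: Q_total=16.00, C_total=6.00, V=2.67; Q1=5.33, Q2=10.67; dissipated=5.042

Answer: 2.67 V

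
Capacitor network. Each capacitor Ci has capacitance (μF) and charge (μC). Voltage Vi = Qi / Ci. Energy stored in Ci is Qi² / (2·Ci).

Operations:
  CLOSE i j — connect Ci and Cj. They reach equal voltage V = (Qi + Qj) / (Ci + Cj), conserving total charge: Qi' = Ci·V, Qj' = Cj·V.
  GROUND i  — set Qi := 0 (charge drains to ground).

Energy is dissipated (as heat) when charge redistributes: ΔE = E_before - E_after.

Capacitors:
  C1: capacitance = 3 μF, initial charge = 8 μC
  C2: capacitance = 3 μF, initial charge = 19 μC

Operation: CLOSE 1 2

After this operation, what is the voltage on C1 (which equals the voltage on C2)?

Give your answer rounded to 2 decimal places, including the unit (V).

Initial: C1(3μF, Q=8μC, V=2.67V), C2(3μF, Q=19μC, V=6.33V)
Op 1: CLOSE 1-2: Q_total=27.00, C_total=6.00, V=4.50; Q1=13.50, Q2=13.50; dissipated=10.083

Answer: 4.50 V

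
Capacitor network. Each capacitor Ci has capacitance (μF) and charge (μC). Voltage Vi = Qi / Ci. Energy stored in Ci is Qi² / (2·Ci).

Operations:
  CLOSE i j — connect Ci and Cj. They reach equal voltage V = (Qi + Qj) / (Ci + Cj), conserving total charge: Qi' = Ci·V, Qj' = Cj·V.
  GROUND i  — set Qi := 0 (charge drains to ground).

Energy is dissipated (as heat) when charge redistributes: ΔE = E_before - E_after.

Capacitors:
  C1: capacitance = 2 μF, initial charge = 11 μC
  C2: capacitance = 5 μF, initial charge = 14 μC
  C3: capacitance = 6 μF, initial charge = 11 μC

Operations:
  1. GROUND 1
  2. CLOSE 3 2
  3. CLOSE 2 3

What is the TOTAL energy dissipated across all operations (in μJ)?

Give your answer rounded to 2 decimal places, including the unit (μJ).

Initial: C1(2μF, Q=11μC, V=5.50V), C2(5μF, Q=14μC, V=2.80V), C3(6μF, Q=11μC, V=1.83V)
Op 1: GROUND 1: Q1=0; energy lost=30.250
Op 2: CLOSE 3-2: Q_total=25.00, C_total=11.00, V=2.27; Q3=13.64, Q2=11.36; dissipated=1.274
Op 3: CLOSE 2-3: Q_total=25.00, C_total=11.00, V=2.27; Q2=11.36, Q3=13.64; dissipated=0.000
Total dissipated: 31.524 μJ

Answer: 31.52 μJ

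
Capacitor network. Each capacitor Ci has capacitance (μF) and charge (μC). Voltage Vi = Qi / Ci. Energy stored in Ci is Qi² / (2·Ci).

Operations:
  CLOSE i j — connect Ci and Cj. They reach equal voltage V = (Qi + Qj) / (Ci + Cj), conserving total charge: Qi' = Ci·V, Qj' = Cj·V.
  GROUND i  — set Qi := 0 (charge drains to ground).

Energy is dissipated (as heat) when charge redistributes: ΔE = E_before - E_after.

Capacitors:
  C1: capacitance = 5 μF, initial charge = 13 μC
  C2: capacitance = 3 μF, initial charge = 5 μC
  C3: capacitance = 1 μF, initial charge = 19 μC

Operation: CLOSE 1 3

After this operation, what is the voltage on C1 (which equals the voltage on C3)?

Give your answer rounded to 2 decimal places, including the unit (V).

Initial: C1(5μF, Q=13μC, V=2.60V), C2(3μF, Q=5μC, V=1.67V), C3(1μF, Q=19μC, V=19.00V)
Op 1: CLOSE 1-3: Q_total=32.00, C_total=6.00, V=5.33; Q1=26.67, Q3=5.33; dissipated=112.067

Answer: 5.33 V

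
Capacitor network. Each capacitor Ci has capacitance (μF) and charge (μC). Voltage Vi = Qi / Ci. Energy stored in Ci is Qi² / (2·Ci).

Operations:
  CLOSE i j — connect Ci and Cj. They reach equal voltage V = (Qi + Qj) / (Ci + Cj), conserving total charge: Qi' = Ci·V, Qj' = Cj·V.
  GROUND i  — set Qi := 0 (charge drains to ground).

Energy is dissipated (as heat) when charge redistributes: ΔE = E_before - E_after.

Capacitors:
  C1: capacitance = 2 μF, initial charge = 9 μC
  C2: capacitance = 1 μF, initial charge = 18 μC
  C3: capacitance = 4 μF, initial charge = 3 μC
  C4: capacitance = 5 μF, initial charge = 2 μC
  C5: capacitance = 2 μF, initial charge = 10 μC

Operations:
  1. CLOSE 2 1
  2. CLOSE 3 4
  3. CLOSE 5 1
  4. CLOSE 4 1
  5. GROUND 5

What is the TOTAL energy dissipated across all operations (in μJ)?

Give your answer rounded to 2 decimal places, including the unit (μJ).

Initial: C1(2μF, Q=9μC, V=4.50V), C2(1μF, Q=18μC, V=18.00V), C3(4μF, Q=3μC, V=0.75V), C4(5μF, Q=2μC, V=0.40V), C5(2μF, Q=10μC, V=5.00V)
Op 1: CLOSE 2-1: Q_total=27.00, C_total=3.00, V=9.00; Q2=9.00, Q1=18.00; dissipated=60.750
Op 2: CLOSE 3-4: Q_total=5.00, C_total=9.00, V=0.56; Q3=2.22, Q4=2.78; dissipated=0.136
Op 3: CLOSE 5-1: Q_total=28.00, C_total=4.00, V=7.00; Q5=14.00, Q1=14.00; dissipated=8.000
Op 4: CLOSE 4-1: Q_total=16.78, C_total=7.00, V=2.40; Q4=11.98, Q1=4.79; dissipated=29.665
Op 5: GROUND 5: Q5=0; energy lost=49.000
Total dissipated: 147.551 μJ

Answer: 147.55 μJ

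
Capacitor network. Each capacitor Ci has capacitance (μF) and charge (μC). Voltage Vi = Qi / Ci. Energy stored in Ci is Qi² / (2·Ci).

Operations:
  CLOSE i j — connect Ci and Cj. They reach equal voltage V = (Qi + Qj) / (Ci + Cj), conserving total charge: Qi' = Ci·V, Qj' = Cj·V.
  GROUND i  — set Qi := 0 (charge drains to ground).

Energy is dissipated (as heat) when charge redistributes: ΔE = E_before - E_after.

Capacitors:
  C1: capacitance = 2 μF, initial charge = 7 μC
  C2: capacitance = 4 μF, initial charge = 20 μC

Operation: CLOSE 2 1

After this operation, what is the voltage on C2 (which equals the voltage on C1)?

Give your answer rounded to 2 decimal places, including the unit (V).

Initial: C1(2μF, Q=7μC, V=3.50V), C2(4μF, Q=20μC, V=5.00V)
Op 1: CLOSE 2-1: Q_total=27.00, C_total=6.00, V=4.50; Q2=18.00, Q1=9.00; dissipated=1.500

Answer: 4.50 V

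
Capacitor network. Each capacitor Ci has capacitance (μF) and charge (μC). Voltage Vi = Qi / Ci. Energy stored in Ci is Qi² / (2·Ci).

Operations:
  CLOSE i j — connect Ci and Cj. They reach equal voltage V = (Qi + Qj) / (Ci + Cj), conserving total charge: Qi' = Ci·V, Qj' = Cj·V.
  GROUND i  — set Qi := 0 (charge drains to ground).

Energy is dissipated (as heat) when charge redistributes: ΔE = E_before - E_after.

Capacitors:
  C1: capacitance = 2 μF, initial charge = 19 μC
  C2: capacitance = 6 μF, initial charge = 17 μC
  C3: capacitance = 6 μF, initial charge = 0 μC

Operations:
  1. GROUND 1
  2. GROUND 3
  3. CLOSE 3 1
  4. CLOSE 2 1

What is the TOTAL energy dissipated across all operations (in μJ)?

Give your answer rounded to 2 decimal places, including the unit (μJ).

Answer: 96.27 μJ

Derivation:
Initial: C1(2μF, Q=19μC, V=9.50V), C2(6μF, Q=17μC, V=2.83V), C3(6μF, Q=0μC, V=0.00V)
Op 1: GROUND 1: Q1=0; energy lost=90.250
Op 2: GROUND 3: Q3=0; energy lost=0.000
Op 3: CLOSE 3-1: Q_total=0.00, C_total=8.00, V=0.00; Q3=0.00, Q1=0.00; dissipated=0.000
Op 4: CLOSE 2-1: Q_total=17.00, C_total=8.00, V=2.12; Q2=12.75, Q1=4.25; dissipated=6.021
Total dissipated: 96.271 μJ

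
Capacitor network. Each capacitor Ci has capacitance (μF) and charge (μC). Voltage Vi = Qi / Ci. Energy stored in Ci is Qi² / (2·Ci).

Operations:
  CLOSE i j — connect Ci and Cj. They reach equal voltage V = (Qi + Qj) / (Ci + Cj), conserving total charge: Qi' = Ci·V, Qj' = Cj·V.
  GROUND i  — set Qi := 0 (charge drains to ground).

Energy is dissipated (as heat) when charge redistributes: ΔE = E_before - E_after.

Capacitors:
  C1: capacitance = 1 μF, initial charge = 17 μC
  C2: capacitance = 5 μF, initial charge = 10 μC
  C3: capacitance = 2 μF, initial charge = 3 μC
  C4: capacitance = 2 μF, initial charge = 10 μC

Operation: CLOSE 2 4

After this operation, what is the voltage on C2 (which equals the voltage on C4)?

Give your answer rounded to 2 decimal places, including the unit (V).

Answer: 2.86 V

Derivation:
Initial: C1(1μF, Q=17μC, V=17.00V), C2(5μF, Q=10μC, V=2.00V), C3(2μF, Q=3μC, V=1.50V), C4(2μF, Q=10μC, V=5.00V)
Op 1: CLOSE 2-4: Q_total=20.00, C_total=7.00, V=2.86; Q2=14.29, Q4=5.71; dissipated=6.429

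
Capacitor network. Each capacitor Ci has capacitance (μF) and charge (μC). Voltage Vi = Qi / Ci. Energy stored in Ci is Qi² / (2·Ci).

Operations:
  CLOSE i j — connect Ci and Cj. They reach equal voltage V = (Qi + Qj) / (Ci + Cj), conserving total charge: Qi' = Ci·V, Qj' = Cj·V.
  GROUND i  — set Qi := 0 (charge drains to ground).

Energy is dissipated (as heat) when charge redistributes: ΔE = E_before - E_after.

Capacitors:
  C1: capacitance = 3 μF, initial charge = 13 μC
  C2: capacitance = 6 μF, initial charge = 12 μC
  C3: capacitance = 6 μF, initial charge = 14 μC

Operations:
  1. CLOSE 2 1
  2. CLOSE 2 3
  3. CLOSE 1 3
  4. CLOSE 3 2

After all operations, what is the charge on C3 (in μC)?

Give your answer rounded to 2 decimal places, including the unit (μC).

Answer: 15.56 μC

Derivation:
Initial: C1(3μF, Q=13μC, V=4.33V), C2(6μF, Q=12μC, V=2.00V), C3(6μF, Q=14μC, V=2.33V)
Op 1: CLOSE 2-1: Q_total=25.00, C_total=9.00, V=2.78; Q2=16.67, Q1=8.33; dissipated=5.444
Op 2: CLOSE 2-3: Q_total=30.67, C_total=12.00, V=2.56; Q2=15.33, Q3=15.33; dissipated=0.296
Op 3: CLOSE 1-3: Q_total=23.67, C_total=9.00, V=2.63; Q1=7.89, Q3=15.78; dissipated=0.049
Op 4: CLOSE 3-2: Q_total=31.11, C_total=12.00, V=2.59; Q3=15.56, Q2=15.56; dissipated=0.008
Final charges: Q1=7.89, Q2=15.56, Q3=15.56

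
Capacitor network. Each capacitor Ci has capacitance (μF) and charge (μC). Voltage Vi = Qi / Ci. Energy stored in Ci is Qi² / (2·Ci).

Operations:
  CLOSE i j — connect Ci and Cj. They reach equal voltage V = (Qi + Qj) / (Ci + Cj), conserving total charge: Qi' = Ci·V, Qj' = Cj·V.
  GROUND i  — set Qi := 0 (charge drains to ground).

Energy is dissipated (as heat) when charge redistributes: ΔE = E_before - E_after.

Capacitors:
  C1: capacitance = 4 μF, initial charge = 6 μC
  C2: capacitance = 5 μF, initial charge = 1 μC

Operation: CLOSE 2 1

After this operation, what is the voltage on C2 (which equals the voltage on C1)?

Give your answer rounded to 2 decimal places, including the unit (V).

Answer: 0.78 V

Derivation:
Initial: C1(4μF, Q=6μC, V=1.50V), C2(5μF, Q=1μC, V=0.20V)
Op 1: CLOSE 2-1: Q_total=7.00, C_total=9.00, V=0.78; Q2=3.89, Q1=3.11; dissipated=1.878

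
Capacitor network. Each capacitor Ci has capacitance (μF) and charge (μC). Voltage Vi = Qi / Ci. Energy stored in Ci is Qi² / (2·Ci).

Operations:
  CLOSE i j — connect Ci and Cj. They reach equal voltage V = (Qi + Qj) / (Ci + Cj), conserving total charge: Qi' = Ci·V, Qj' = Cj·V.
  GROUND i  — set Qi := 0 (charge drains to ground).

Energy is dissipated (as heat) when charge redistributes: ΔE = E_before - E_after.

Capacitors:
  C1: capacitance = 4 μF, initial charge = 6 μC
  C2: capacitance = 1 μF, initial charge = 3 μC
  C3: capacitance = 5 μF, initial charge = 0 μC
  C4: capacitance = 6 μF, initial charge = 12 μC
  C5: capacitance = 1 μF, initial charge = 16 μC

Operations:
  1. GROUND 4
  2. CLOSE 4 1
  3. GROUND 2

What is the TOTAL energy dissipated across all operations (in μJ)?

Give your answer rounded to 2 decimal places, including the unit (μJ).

Answer: 19.20 μJ

Derivation:
Initial: C1(4μF, Q=6μC, V=1.50V), C2(1μF, Q=3μC, V=3.00V), C3(5μF, Q=0μC, V=0.00V), C4(6μF, Q=12μC, V=2.00V), C5(1μF, Q=16μC, V=16.00V)
Op 1: GROUND 4: Q4=0; energy lost=12.000
Op 2: CLOSE 4-1: Q_total=6.00, C_total=10.00, V=0.60; Q4=3.60, Q1=2.40; dissipated=2.700
Op 3: GROUND 2: Q2=0; energy lost=4.500
Total dissipated: 19.200 μJ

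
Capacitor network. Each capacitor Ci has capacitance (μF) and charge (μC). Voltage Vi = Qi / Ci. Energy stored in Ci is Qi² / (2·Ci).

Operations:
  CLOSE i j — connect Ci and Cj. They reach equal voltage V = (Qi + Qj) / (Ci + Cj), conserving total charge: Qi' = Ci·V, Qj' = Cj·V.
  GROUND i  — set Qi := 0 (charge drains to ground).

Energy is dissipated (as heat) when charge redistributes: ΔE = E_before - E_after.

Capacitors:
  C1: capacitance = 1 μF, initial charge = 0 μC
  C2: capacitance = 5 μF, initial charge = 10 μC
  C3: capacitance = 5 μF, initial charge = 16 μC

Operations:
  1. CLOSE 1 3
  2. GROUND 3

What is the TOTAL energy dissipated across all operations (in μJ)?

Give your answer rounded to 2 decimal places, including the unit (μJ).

Answer: 22.04 μJ

Derivation:
Initial: C1(1μF, Q=0μC, V=0.00V), C2(5μF, Q=10μC, V=2.00V), C3(5μF, Q=16μC, V=3.20V)
Op 1: CLOSE 1-3: Q_total=16.00, C_total=6.00, V=2.67; Q1=2.67, Q3=13.33; dissipated=4.267
Op 2: GROUND 3: Q3=0; energy lost=17.778
Total dissipated: 22.044 μJ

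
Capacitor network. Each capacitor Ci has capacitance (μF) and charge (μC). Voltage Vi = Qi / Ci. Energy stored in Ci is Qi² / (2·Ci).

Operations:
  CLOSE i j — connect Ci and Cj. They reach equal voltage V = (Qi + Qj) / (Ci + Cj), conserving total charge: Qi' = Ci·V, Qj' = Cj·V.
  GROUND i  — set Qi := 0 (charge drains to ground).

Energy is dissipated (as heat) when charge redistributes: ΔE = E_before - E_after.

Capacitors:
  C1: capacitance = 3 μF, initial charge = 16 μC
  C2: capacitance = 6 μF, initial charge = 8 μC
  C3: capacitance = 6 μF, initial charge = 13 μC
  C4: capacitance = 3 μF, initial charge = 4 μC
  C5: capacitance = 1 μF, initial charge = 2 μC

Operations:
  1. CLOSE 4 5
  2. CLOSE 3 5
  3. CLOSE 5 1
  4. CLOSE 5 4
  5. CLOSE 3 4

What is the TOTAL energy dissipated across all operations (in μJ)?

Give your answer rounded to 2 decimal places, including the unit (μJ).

Answer: 7.80 μJ

Derivation:
Initial: C1(3μF, Q=16μC, V=5.33V), C2(6μF, Q=8μC, V=1.33V), C3(6μF, Q=13μC, V=2.17V), C4(3μF, Q=4μC, V=1.33V), C5(1μF, Q=2μC, V=2.00V)
Op 1: CLOSE 4-5: Q_total=6.00, C_total=4.00, V=1.50; Q4=4.50, Q5=1.50; dissipated=0.167
Op 2: CLOSE 3-5: Q_total=14.50, C_total=7.00, V=2.07; Q3=12.43, Q5=2.07; dissipated=0.190
Op 3: CLOSE 5-1: Q_total=18.07, C_total=4.00, V=4.52; Q5=4.52, Q1=13.55; dissipated=3.990
Op 4: CLOSE 5-4: Q_total=9.02, C_total=4.00, V=2.25; Q5=2.25, Q4=6.76; dissipated=3.415
Op 5: CLOSE 3-4: Q_total=19.19, C_total=9.00, V=2.13; Q3=12.79, Q4=6.40; dissipated=0.034
Total dissipated: 7.796 μJ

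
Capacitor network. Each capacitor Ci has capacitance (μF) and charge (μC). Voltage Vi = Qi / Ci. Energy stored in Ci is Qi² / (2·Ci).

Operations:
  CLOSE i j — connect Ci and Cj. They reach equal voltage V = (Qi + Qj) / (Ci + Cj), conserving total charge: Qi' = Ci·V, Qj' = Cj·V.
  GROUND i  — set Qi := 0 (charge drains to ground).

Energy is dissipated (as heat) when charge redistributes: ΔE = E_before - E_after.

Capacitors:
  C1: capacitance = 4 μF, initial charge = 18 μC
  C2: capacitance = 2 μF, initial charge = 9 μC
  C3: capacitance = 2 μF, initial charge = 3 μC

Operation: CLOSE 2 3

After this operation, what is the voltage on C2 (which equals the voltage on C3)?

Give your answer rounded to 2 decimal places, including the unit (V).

Answer: 3.00 V

Derivation:
Initial: C1(4μF, Q=18μC, V=4.50V), C2(2μF, Q=9μC, V=4.50V), C3(2μF, Q=3μC, V=1.50V)
Op 1: CLOSE 2-3: Q_total=12.00, C_total=4.00, V=3.00; Q2=6.00, Q3=6.00; dissipated=4.500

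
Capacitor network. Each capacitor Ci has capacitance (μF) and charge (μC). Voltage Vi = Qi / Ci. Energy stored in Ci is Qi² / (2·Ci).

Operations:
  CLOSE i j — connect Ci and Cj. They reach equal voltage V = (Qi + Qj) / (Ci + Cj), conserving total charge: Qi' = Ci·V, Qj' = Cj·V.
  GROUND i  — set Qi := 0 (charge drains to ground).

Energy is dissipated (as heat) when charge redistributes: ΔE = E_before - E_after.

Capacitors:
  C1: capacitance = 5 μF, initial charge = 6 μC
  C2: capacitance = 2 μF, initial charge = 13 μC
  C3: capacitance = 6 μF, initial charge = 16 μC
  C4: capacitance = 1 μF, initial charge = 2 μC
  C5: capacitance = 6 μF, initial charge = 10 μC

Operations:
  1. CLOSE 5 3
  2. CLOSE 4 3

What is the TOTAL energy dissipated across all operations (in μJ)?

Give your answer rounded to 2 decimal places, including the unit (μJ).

Initial: C1(5μF, Q=6μC, V=1.20V), C2(2μF, Q=13μC, V=6.50V), C3(6μF, Q=16μC, V=2.67V), C4(1μF, Q=2μC, V=2.00V), C5(6μF, Q=10μC, V=1.67V)
Op 1: CLOSE 5-3: Q_total=26.00, C_total=12.00, V=2.17; Q5=13.00, Q3=13.00; dissipated=1.500
Op 2: CLOSE 4-3: Q_total=15.00, C_total=7.00, V=2.14; Q4=2.14, Q3=12.86; dissipated=0.012
Total dissipated: 1.512 μJ

Answer: 1.51 μJ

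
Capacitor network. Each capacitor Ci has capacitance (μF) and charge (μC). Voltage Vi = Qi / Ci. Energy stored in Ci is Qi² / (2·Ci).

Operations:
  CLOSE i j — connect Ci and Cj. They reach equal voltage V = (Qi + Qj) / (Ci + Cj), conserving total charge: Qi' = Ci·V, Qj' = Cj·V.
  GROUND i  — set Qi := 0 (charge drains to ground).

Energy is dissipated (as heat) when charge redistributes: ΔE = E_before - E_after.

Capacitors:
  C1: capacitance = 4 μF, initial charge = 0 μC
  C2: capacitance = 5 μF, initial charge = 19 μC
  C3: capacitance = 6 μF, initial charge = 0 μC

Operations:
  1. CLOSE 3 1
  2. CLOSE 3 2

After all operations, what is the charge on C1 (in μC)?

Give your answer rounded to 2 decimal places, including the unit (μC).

Answer: 0.00 μC

Derivation:
Initial: C1(4μF, Q=0μC, V=0.00V), C2(5μF, Q=19μC, V=3.80V), C3(6μF, Q=0μC, V=0.00V)
Op 1: CLOSE 3-1: Q_total=0.00, C_total=10.00, V=0.00; Q3=0.00, Q1=0.00; dissipated=0.000
Op 2: CLOSE 3-2: Q_total=19.00, C_total=11.00, V=1.73; Q3=10.36, Q2=8.64; dissipated=19.691
Final charges: Q1=0.00, Q2=8.64, Q3=10.36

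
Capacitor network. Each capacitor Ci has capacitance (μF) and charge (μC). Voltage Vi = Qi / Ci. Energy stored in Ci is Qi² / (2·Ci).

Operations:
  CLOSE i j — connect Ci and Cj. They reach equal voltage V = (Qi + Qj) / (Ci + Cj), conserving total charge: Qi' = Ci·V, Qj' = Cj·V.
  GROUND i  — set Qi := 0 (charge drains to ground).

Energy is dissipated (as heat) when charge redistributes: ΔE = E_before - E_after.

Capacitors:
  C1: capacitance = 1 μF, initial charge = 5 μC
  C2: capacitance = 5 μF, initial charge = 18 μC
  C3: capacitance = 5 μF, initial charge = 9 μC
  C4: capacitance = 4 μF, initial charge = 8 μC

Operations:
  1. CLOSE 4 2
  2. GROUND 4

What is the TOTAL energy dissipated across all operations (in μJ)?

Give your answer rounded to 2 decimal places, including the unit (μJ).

Answer: 19.54 μJ

Derivation:
Initial: C1(1μF, Q=5μC, V=5.00V), C2(5μF, Q=18μC, V=3.60V), C3(5μF, Q=9μC, V=1.80V), C4(4μF, Q=8μC, V=2.00V)
Op 1: CLOSE 4-2: Q_total=26.00, C_total=9.00, V=2.89; Q4=11.56, Q2=14.44; dissipated=2.844
Op 2: GROUND 4: Q4=0; energy lost=16.691
Total dissipated: 19.536 μJ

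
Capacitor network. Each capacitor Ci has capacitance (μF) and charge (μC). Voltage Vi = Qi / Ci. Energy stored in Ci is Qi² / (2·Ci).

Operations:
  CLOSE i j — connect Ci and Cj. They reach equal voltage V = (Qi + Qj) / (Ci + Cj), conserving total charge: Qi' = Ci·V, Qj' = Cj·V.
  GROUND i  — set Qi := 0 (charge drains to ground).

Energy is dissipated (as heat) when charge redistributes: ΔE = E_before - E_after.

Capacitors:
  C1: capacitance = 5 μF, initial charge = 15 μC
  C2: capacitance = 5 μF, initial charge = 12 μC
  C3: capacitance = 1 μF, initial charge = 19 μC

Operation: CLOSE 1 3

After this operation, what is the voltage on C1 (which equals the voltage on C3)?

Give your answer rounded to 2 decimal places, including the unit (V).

Initial: C1(5μF, Q=15μC, V=3.00V), C2(5μF, Q=12μC, V=2.40V), C3(1μF, Q=19μC, V=19.00V)
Op 1: CLOSE 1-3: Q_total=34.00, C_total=6.00, V=5.67; Q1=28.33, Q3=5.67; dissipated=106.667

Answer: 5.67 V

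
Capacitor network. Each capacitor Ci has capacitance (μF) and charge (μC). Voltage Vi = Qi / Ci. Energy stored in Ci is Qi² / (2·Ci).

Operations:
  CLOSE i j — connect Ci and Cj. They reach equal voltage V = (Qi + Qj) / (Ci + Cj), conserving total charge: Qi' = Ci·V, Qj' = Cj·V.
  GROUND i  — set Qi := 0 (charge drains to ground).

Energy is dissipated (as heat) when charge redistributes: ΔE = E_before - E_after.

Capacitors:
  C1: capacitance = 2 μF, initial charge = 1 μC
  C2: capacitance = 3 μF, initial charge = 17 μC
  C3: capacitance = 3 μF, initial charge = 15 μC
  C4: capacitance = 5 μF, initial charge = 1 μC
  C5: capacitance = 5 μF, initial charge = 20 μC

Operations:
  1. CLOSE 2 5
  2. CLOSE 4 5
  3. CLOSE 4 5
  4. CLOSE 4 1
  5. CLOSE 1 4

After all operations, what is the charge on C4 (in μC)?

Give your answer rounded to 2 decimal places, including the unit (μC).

Answer: 9.33 μC

Derivation:
Initial: C1(2μF, Q=1μC, V=0.50V), C2(3μF, Q=17μC, V=5.67V), C3(3μF, Q=15μC, V=5.00V), C4(5μF, Q=1μC, V=0.20V), C5(5μF, Q=20μC, V=4.00V)
Op 1: CLOSE 2-5: Q_total=37.00, C_total=8.00, V=4.62; Q2=13.88, Q5=23.12; dissipated=2.604
Op 2: CLOSE 4-5: Q_total=24.12, C_total=10.00, V=2.41; Q4=12.06, Q5=12.06; dissipated=24.476
Op 3: CLOSE 4-5: Q_total=24.12, C_total=10.00, V=2.41; Q4=12.06, Q5=12.06; dissipated=0.000
Op 4: CLOSE 4-1: Q_total=13.06, C_total=7.00, V=1.87; Q4=9.33, Q1=3.73; dissipated=2.613
Op 5: CLOSE 1-4: Q_total=13.06, C_total=7.00, V=1.87; Q1=3.73, Q4=9.33; dissipated=0.000
Final charges: Q1=3.73, Q2=13.88, Q3=15.00, Q4=9.33, Q5=12.06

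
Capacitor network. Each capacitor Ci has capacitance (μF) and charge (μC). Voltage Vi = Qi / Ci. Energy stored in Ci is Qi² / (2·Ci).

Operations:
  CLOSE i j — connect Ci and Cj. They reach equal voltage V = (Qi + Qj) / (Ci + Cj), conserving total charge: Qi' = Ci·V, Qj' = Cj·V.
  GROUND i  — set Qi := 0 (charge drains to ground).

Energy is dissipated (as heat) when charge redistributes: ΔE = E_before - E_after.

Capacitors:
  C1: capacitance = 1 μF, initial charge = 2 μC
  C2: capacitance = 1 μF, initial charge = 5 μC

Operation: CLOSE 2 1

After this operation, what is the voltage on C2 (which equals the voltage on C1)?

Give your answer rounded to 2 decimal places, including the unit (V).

Initial: C1(1μF, Q=2μC, V=2.00V), C2(1μF, Q=5μC, V=5.00V)
Op 1: CLOSE 2-1: Q_total=7.00, C_total=2.00, V=3.50; Q2=3.50, Q1=3.50; dissipated=2.250

Answer: 3.50 V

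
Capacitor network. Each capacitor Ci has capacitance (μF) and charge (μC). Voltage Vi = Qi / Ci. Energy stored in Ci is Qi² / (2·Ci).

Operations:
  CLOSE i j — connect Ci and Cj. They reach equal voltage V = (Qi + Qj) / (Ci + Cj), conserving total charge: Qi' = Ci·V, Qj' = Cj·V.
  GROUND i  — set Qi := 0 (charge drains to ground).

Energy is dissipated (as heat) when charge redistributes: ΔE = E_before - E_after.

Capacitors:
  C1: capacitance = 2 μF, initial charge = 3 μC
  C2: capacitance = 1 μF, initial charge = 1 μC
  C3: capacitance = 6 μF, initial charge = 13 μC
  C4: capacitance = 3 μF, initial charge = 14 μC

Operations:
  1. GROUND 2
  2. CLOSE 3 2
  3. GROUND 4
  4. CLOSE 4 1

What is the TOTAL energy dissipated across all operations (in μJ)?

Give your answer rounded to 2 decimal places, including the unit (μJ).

Answer: 36.53 μJ

Derivation:
Initial: C1(2μF, Q=3μC, V=1.50V), C2(1μF, Q=1μC, V=1.00V), C3(6μF, Q=13μC, V=2.17V), C4(3μF, Q=14μC, V=4.67V)
Op 1: GROUND 2: Q2=0; energy lost=0.500
Op 2: CLOSE 3-2: Q_total=13.00, C_total=7.00, V=1.86; Q3=11.14, Q2=1.86; dissipated=2.012
Op 3: GROUND 4: Q4=0; energy lost=32.667
Op 4: CLOSE 4-1: Q_total=3.00, C_total=5.00, V=0.60; Q4=1.80, Q1=1.20; dissipated=1.350
Total dissipated: 36.529 μJ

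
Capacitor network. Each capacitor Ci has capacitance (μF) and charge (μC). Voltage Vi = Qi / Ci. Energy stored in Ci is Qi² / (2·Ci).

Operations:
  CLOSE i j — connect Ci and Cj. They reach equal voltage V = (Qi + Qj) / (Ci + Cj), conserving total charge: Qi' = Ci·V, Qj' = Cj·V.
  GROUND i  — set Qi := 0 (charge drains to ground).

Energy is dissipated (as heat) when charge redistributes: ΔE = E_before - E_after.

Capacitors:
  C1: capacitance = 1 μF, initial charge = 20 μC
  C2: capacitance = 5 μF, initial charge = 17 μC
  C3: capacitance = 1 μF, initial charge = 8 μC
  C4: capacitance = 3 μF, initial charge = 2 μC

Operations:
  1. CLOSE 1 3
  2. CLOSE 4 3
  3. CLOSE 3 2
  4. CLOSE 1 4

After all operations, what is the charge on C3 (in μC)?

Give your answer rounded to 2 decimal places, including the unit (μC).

Initial: C1(1μF, Q=20μC, V=20.00V), C2(5μF, Q=17μC, V=3.40V), C3(1μF, Q=8μC, V=8.00V), C4(3μF, Q=2μC, V=0.67V)
Op 1: CLOSE 1-3: Q_total=28.00, C_total=2.00, V=14.00; Q1=14.00, Q3=14.00; dissipated=36.000
Op 2: CLOSE 4-3: Q_total=16.00, C_total=4.00, V=4.00; Q4=12.00, Q3=4.00; dissipated=66.667
Op 3: CLOSE 3-2: Q_total=21.00, C_total=6.00, V=3.50; Q3=3.50, Q2=17.50; dissipated=0.150
Op 4: CLOSE 1-4: Q_total=26.00, C_total=4.00, V=6.50; Q1=6.50, Q4=19.50; dissipated=37.500
Final charges: Q1=6.50, Q2=17.50, Q3=3.50, Q4=19.50

Answer: 3.50 μC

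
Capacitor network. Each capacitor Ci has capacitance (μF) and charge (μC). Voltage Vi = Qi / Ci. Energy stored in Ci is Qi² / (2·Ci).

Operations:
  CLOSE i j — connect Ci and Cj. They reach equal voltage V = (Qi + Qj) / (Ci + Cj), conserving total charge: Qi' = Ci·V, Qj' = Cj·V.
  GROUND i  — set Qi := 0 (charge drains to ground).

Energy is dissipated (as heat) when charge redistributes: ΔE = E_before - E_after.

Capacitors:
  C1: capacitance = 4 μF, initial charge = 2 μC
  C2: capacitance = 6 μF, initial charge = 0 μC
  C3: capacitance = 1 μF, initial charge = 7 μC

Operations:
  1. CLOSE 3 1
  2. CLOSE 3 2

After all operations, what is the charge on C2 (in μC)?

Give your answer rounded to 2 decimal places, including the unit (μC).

Initial: C1(4μF, Q=2μC, V=0.50V), C2(6μF, Q=0μC, V=0.00V), C3(1μF, Q=7μC, V=7.00V)
Op 1: CLOSE 3-1: Q_total=9.00, C_total=5.00, V=1.80; Q3=1.80, Q1=7.20; dissipated=16.900
Op 2: CLOSE 3-2: Q_total=1.80, C_total=7.00, V=0.26; Q3=0.26, Q2=1.54; dissipated=1.389
Final charges: Q1=7.20, Q2=1.54, Q3=0.26

Answer: 1.54 μC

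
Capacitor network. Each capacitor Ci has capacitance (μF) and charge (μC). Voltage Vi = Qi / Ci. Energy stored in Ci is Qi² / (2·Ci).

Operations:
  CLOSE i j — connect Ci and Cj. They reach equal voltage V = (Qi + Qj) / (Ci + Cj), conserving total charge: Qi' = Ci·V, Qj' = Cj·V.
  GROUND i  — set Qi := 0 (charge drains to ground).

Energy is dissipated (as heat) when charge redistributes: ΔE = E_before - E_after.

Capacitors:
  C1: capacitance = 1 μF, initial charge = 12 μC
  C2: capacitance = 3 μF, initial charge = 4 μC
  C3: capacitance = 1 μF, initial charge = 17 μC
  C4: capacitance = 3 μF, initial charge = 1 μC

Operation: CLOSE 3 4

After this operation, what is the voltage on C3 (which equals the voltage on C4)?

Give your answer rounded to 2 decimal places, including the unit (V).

Initial: C1(1μF, Q=12μC, V=12.00V), C2(3μF, Q=4μC, V=1.33V), C3(1μF, Q=17μC, V=17.00V), C4(3μF, Q=1μC, V=0.33V)
Op 1: CLOSE 3-4: Q_total=18.00, C_total=4.00, V=4.50; Q3=4.50, Q4=13.50; dissipated=104.167

Answer: 4.50 V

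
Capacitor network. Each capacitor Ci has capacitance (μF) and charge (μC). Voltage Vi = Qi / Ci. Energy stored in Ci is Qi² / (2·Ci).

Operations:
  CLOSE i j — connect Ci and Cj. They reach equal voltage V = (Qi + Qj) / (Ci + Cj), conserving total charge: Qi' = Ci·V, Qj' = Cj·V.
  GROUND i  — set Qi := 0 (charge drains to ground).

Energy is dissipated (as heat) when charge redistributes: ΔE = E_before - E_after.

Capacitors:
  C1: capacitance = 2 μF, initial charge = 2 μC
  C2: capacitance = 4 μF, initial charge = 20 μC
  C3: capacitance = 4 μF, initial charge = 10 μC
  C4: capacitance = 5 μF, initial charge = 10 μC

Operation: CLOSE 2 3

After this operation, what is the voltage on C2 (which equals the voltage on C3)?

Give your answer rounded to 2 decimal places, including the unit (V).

Answer: 3.75 V

Derivation:
Initial: C1(2μF, Q=2μC, V=1.00V), C2(4μF, Q=20μC, V=5.00V), C3(4μF, Q=10μC, V=2.50V), C4(5μF, Q=10μC, V=2.00V)
Op 1: CLOSE 2-3: Q_total=30.00, C_total=8.00, V=3.75; Q2=15.00, Q3=15.00; dissipated=6.250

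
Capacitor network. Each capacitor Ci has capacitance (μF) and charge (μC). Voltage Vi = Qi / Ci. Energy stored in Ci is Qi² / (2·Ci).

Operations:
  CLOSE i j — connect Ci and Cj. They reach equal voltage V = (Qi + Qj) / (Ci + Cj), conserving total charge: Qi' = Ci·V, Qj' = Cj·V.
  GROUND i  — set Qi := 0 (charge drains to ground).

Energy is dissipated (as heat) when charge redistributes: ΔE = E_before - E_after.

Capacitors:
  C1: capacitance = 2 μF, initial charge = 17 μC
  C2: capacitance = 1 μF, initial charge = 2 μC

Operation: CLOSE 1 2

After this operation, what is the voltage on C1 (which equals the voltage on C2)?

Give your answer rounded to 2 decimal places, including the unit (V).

Initial: C1(2μF, Q=17μC, V=8.50V), C2(1μF, Q=2μC, V=2.00V)
Op 1: CLOSE 1-2: Q_total=19.00, C_total=3.00, V=6.33; Q1=12.67, Q2=6.33; dissipated=14.083

Answer: 6.33 V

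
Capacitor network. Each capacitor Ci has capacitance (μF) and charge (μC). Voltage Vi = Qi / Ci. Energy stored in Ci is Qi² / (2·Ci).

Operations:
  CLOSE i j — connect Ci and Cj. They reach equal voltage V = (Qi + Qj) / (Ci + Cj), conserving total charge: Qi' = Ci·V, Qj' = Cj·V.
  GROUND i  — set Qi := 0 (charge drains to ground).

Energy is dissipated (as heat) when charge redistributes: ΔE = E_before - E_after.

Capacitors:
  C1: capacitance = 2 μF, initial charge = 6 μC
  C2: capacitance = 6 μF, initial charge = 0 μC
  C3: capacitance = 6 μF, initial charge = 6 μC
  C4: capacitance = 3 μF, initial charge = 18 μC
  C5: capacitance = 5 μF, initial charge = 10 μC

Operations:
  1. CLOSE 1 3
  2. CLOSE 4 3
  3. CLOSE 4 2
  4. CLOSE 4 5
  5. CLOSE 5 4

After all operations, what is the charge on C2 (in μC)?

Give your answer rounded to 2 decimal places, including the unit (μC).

Answer: 6.00 μC

Derivation:
Initial: C1(2μF, Q=6μC, V=3.00V), C2(6μF, Q=0μC, V=0.00V), C3(6μF, Q=6μC, V=1.00V), C4(3μF, Q=18μC, V=6.00V), C5(5μF, Q=10μC, V=2.00V)
Op 1: CLOSE 1-3: Q_total=12.00, C_total=8.00, V=1.50; Q1=3.00, Q3=9.00; dissipated=3.000
Op 2: CLOSE 4-3: Q_total=27.00, C_total=9.00, V=3.00; Q4=9.00, Q3=18.00; dissipated=20.250
Op 3: CLOSE 4-2: Q_total=9.00, C_total=9.00, V=1.00; Q4=3.00, Q2=6.00; dissipated=9.000
Op 4: CLOSE 4-5: Q_total=13.00, C_total=8.00, V=1.62; Q4=4.88, Q5=8.12; dissipated=0.938
Op 5: CLOSE 5-4: Q_total=13.00, C_total=8.00, V=1.62; Q5=8.12, Q4=4.88; dissipated=0.000
Final charges: Q1=3.00, Q2=6.00, Q3=18.00, Q4=4.88, Q5=8.12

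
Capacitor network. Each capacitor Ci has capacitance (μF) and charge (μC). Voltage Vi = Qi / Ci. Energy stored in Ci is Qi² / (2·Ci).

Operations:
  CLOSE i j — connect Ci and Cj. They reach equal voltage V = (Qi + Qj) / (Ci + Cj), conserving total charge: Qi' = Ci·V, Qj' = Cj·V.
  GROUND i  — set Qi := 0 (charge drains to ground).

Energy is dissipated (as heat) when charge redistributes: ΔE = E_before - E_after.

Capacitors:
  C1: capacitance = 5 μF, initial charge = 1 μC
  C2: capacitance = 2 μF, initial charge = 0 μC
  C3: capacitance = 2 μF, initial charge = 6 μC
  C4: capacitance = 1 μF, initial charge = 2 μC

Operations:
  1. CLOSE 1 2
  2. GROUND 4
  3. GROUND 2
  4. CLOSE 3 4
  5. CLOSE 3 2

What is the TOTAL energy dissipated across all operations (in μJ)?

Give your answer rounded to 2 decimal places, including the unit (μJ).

Initial: C1(5μF, Q=1μC, V=0.20V), C2(2μF, Q=0μC, V=0.00V), C3(2μF, Q=6μC, V=3.00V), C4(1μF, Q=2μC, V=2.00V)
Op 1: CLOSE 1-2: Q_total=1.00, C_total=7.00, V=0.14; Q1=0.71, Q2=0.29; dissipated=0.029
Op 2: GROUND 4: Q4=0; energy lost=2.000
Op 3: GROUND 2: Q2=0; energy lost=0.020
Op 4: CLOSE 3-4: Q_total=6.00, C_total=3.00, V=2.00; Q3=4.00, Q4=2.00; dissipated=3.000
Op 5: CLOSE 3-2: Q_total=4.00, C_total=4.00, V=1.00; Q3=2.00, Q2=2.00; dissipated=2.000
Total dissipated: 7.049 μJ

Answer: 7.05 μJ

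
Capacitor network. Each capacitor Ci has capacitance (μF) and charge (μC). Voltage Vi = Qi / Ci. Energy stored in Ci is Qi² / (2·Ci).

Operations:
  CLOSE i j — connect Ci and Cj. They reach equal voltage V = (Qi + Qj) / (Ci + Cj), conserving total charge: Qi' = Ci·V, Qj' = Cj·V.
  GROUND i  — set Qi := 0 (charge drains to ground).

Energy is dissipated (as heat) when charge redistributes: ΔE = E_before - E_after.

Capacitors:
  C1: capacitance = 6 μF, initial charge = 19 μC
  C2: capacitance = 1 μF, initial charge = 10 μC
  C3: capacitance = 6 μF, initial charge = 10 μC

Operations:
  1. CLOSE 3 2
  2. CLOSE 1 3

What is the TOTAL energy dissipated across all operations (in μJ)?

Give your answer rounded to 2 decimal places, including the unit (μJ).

Answer: 29.91 μJ

Derivation:
Initial: C1(6μF, Q=19μC, V=3.17V), C2(1μF, Q=10μC, V=10.00V), C3(6μF, Q=10μC, V=1.67V)
Op 1: CLOSE 3-2: Q_total=20.00, C_total=7.00, V=2.86; Q3=17.14, Q2=2.86; dissipated=29.762
Op 2: CLOSE 1-3: Q_total=36.14, C_total=12.00, V=3.01; Q1=18.07, Q3=18.07; dissipated=0.144
Total dissipated: 29.906 μJ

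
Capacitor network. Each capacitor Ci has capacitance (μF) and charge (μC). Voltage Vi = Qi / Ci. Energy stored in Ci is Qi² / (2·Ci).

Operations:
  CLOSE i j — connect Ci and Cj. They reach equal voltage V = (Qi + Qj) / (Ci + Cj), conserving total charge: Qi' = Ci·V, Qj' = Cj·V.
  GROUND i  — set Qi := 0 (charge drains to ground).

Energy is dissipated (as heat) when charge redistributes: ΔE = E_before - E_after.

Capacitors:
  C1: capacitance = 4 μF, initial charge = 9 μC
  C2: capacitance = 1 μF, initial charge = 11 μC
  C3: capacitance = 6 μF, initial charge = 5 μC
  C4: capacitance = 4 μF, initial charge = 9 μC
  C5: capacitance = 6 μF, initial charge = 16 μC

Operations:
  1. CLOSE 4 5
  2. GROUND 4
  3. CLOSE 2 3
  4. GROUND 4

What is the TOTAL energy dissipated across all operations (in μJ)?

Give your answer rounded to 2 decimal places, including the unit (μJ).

Answer: 57.01 μJ

Derivation:
Initial: C1(4μF, Q=9μC, V=2.25V), C2(1μF, Q=11μC, V=11.00V), C3(6μF, Q=5μC, V=0.83V), C4(4μF, Q=9μC, V=2.25V), C5(6μF, Q=16μC, V=2.67V)
Op 1: CLOSE 4-5: Q_total=25.00, C_total=10.00, V=2.50; Q4=10.00, Q5=15.00; dissipated=0.208
Op 2: GROUND 4: Q4=0; energy lost=12.500
Op 3: CLOSE 2-3: Q_total=16.00, C_total=7.00, V=2.29; Q2=2.29, Q3=13.71; dissipated=44.298
Op 4: GROUND 4: Q4=0; energy lost=0.000
Total dissipated: 57.006 μJ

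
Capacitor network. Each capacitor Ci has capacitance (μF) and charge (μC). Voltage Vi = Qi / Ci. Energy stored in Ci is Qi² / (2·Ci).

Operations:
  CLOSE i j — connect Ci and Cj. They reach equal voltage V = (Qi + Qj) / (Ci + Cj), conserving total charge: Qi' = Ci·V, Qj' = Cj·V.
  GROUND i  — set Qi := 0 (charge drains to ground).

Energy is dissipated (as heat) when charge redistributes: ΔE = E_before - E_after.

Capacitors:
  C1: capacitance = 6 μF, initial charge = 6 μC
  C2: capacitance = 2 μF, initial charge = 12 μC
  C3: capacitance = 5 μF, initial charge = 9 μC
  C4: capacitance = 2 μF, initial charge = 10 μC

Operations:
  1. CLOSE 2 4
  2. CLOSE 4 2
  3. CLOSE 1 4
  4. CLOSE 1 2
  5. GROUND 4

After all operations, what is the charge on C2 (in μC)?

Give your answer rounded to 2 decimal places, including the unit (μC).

Answer: 5.94 μC

Derivation:
Initial: C1(6μF, Q=6μC, V=1.00V), C2(2μF, Q=12μC, V=6.00V), C3(5μF, Q=9μC, V=1.80V), C4(2μF, Q=10μC, V=5.00V)
Op 1: CLOSE 2-4: Q_total=22.00, C_total=4.00, V=5.50; Q2=11.00, Q4=11.00; dissipated=0.500
Op 2: CLOSE 4-2: Q_total=22.00, C_total=4.00, V=5.50; Q4=11.00, Q2=11.00; dissipated=0.000
Op 3: CLOSE 1-4: Q_total=17.00, C_total=8.00, V=2.12; Q1=12.75, Q4=4.25; dissipated=15.188
Op 4: CLOSE 1-2: Q_total=23.75, C_total=8.00, V=2.97; Q1=17.81, Q2=5.94; dissipated=8.543
Op 5: GROUND 4: Q4=0; energy lost=4.516
Final charges: Q1=17.81, Q2=5.94, Q3=9.00, Q4=0.00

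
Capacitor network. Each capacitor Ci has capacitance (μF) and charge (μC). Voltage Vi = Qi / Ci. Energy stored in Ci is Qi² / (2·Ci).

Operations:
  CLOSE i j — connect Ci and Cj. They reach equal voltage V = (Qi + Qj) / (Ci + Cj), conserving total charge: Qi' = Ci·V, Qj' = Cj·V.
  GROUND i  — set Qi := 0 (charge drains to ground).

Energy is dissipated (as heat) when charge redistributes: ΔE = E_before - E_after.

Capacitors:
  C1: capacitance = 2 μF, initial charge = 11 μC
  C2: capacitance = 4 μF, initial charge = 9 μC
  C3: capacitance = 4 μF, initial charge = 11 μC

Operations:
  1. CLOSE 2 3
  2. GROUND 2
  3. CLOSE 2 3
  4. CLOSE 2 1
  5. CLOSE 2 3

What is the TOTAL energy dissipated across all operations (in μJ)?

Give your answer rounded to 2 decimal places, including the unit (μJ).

Answer: 33.05 μJ

Derivation:
Initial: C1(2μF, Q=11μC, V=5.50V), C2(4μF, Q=9μC, V=2.25V), C3(4μF, Q=11μC, V=2.75V)
Op 1: CLOSE 2-3: Q_total=20.00, C_total=8.00, V=2.50; Q2=10.00, Q3=10.00; dissipated=0.250
Op 2: GROUND 2: Q2=0; energy lost=12.500
Op 3: CLOSE 2-3: Q_total=10.00, C_total=8.00, V=1.25; Q2=5.00, Q3=5.00; dissipated=6.250
Op 4: CLOSE 2-1: Q_total=16.00, C_total=6.00, V=2.67; Q2=10.67, Q1=5.33; dissipated=12.042
Op 5: CLOSE 2-3: Q_total=15.67, C_total=8.00, V=1.96; Q2=7.83, Q3=7.83; dissipated=2.007
Total dissipated: 33.049 μJ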